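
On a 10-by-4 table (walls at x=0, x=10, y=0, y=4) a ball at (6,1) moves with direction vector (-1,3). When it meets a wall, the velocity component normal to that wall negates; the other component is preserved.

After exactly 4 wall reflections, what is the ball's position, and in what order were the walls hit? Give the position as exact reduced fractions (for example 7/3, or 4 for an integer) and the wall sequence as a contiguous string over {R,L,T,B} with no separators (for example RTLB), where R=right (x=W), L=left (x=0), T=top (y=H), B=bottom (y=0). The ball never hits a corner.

Final position: (1,0)
Wall sequence: TBTB

1. t=1 → T at (5,4); v=(-1,-3)
2. t=4/3 → B at (11/3,0); v=(-1,3)
3. t=4/3 → T at (7/3,4); v=(-1,-3)
4. t=4/3 → B at (1,0); v=(-1,3)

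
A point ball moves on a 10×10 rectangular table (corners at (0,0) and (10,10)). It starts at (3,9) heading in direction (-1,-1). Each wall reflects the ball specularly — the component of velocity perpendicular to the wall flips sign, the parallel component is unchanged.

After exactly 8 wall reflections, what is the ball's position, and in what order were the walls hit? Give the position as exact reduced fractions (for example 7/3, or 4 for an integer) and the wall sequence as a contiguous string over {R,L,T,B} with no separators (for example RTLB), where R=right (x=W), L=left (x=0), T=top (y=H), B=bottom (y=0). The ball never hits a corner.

Final position: (4,10)
Wall sequence: LBRTLBRT

1. t=3 → L at (0,6); v=(1,-1)
2. t=6 → B at (6,0); v=(1,1)
3. t=4 → R at (10,4); v=(-1,1)
4. t=6 → T at (4,10); v=(-1,-1)
5. t=4 → L at (0,6); v=(1,-1)
6. t=6 → B at (6,0); v=(1,1)
7. t=4 → R at (10,4); v=(-1,1)
8. t=6 → T at (4,10); v=(-1,-1)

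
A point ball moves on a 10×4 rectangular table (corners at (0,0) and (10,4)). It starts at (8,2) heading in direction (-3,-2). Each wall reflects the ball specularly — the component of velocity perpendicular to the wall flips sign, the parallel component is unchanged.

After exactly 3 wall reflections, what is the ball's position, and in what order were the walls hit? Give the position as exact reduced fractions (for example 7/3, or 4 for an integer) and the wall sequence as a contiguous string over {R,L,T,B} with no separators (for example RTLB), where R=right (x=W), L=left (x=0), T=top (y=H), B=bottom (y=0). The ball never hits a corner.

1. t=1 → B at (5,0); v=(-3,2)
2. t=5/3 → L at (0,10/3); v=(3,2)
3. t=1/3 → T at (1,4); v=(3,-2)

Final position: (1,4)
Wall sequence: BLT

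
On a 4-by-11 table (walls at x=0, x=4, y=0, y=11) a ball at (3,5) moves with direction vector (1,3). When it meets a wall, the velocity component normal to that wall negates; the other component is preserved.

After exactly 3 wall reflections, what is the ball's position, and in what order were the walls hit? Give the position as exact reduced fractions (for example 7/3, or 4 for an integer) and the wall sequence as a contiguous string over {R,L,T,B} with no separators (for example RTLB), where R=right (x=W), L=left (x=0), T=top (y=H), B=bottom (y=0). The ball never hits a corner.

Final position: (0,2)
Wall sequence: RTL

1. t=1 → R at (4,8); v=(-1,3)
2. t=1 → T at (3,11); v=(-1,-3)
3. t=3 → L at (0,2); v=(1,-3)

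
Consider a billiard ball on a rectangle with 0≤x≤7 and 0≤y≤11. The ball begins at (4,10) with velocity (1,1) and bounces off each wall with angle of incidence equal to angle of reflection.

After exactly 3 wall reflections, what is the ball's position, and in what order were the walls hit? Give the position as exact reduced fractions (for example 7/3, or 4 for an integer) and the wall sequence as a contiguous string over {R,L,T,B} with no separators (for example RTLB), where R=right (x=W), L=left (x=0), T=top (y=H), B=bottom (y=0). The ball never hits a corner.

1. t=1 → T at (5,11); v=(1,-1)
2. t=2 → R at (7,9); v=(-1,-1)
3. t=7 → L at (0,2); v=(1,-1)

Final position: (0,2)
Wall sequence: TRL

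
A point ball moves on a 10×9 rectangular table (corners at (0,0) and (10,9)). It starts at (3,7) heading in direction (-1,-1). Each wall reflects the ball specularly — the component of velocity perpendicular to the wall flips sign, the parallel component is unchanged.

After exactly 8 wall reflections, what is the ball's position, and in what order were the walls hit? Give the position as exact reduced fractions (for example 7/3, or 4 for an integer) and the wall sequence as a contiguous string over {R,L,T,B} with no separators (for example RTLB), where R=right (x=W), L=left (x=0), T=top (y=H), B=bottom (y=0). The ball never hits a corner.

Final position: (9,9)
Wall sequence: LBRTLBRT

1. t=3 → L at (0,4); v=(1,-1)
2. t=4 → B at (4,0); v=(1,1)
3. t=6 → R at (10,6); v=(-1,1)
4. t=3 → T at (7,9); v=(-1,-1)
5. t=7 → L at (0,2); v=(1,-1)
6. t=2 → B at (2,0); v=(1,1)
7. t=8 → R at (10,8); v=(-1,1)
8. t=1 → T at (9,9); v=(-1,-1)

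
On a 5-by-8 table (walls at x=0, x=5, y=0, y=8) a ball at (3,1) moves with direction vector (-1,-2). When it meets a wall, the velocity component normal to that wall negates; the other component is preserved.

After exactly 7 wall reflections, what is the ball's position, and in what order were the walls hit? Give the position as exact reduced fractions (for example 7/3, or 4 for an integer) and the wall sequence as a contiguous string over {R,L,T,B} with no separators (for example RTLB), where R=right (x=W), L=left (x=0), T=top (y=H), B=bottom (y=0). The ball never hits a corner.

Final position: (0,7)
Wall sequence: BLTRBTL

1. t=1/2 → B at (5/2,0); v=(-1,2)
2. t=5/2 → L at (0,5); v=(1,2)
3. t=3/2 → T at (3/2,8); v=(1,-2)
4. t=7/2 → R at (5,1); v=(-1,-2)
5. t=1/2 → B at (9/2,0); v=(-1,2)
6. t=4 → T at (1/2,8); v=(-1,-2)
7. t=1/2 → L at (0,7); v=(1,-2)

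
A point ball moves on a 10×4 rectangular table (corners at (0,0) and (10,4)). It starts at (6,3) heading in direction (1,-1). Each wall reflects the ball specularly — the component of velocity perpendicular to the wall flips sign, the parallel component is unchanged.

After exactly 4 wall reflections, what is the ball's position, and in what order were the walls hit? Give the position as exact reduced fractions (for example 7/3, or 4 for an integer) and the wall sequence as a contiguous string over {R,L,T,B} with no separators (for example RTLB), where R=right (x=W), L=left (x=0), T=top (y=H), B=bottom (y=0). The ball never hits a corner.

1. t=3 → B at (9,0); v=(1,1)
2. t=1 → R at (10,1); v=(-1,1)
3. t=3 → T at (7,4); v=(-1,-1)
4. t=4 → B at (3,0); v=(-1,1)

Final position: (3,0)
Wall sequence: BRTB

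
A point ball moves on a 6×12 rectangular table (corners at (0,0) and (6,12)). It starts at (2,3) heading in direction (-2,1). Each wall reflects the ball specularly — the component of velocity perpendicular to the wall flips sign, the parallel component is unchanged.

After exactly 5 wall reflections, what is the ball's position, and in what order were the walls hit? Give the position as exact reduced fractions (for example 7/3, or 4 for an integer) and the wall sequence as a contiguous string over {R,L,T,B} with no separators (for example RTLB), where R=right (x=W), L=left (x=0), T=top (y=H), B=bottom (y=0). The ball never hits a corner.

Final position: (6,11)
Wall sequence: LRLTR

1. t=1 → L at (0,4); v=(2,1)
2. t=3 → R at (6,7); v=(-2,1)
3. t=3 → L at (0,10); v=(2,1)
4. t=2 → T at (4,12); v=(2,-1)
5. t=1 → R at (6,11); v=(-2,-1)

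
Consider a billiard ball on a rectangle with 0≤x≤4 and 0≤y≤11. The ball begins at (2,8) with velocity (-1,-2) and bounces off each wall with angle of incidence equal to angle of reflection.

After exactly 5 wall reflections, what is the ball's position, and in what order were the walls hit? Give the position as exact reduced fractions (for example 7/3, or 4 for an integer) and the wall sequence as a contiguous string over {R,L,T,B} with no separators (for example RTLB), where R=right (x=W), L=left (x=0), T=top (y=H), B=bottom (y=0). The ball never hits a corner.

Final position: (0,10)
Wall sequence: LBRTL

1. t=2 → L at (0,4); v=(1,-2)
2. t=2 → B at (2,0); v=(1,2)
3. t=2 → R at (4,4); v=(-1,2)
4. t=7/2 → T at (1/2,11); v=(-1,-2)
5. t=1/2 → L at (0,10); v=(1,-2)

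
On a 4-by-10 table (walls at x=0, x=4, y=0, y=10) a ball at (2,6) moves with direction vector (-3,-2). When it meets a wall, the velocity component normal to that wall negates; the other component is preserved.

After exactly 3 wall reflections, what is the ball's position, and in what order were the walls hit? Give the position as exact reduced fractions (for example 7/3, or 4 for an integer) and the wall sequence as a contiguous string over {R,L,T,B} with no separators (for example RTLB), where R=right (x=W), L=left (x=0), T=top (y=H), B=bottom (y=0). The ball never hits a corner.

Final position: (1,0)
Wall sequence: LRB

1. t=2/3 → L at (0,14/3); v=(3,-2)
2. t=4/3 → R at (4,2); v=(-3,-2)
3. t=1 → B at (1,0); v=(-3,2)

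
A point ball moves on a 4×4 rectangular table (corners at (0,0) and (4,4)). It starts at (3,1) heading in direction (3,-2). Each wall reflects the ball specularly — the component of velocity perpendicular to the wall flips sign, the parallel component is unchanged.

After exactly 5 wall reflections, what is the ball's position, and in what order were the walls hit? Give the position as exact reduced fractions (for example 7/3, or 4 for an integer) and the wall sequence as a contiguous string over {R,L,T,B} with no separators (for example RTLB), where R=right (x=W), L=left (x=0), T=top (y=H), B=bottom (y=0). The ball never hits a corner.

1. t=1/3 → R at (4,1/3); v=(-3,-2)
2. t=1/6 → B at (7/2,0); v=(-3,2)
3. t=7/6 → L at (0,7/3); v=(3,2)
4. t=5/6 → T at (5/2,4); v=(3,-2)
5. t=1/2 → R at (4,3); v=(-3,-2)

Final position: (4,3)
Wall sequence: RBLTR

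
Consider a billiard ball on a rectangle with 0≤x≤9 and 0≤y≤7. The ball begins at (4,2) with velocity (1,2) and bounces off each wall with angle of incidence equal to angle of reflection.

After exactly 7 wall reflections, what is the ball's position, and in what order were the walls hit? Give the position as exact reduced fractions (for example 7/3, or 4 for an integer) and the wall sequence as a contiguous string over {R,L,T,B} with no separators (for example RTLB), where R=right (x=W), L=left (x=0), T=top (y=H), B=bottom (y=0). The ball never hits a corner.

Final position: (5/2,7)
Wall sequence: TRBTBLT

1. t=5/2 → T at (13/2,7); v=(1,-2)
2. t=5/2 → R at (9,2); v=(-1,-2)
3. t=1 → B at (8,0); v=(-1,2)
4. t=7/2 → T at (9/2,7); v=(-1,-2)
5. t=7/2 → B at (1,0); v=(-1,2)
6. t=1 → L at (0,2); v=(1,2)
7. t=5/2 → T at (5/2,7); v=(1,-2)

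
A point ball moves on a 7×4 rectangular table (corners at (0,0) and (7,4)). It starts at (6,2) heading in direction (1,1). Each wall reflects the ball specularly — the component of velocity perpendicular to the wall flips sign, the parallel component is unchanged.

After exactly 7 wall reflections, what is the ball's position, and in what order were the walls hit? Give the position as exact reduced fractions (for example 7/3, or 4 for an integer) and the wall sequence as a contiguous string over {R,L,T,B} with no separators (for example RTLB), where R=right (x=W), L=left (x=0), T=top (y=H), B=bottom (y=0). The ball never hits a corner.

Final position: (7,1)
Wall sequence: RTBLTBR

1. t=1 → R at (7,3); v=(-1,1)
2. t=1 → T at (6,4); v=(-1,-1)
3. t=4 → B at (2,0); v=(-1,1)
4. t=2 → L at (0,2); v=(1,1)
5. t=2 → T at (2,4); v=(1,-1)
6. t=4 → B at (6,0); v=(1,1)
7. t=1 → R at (7,1); v=(-1,1)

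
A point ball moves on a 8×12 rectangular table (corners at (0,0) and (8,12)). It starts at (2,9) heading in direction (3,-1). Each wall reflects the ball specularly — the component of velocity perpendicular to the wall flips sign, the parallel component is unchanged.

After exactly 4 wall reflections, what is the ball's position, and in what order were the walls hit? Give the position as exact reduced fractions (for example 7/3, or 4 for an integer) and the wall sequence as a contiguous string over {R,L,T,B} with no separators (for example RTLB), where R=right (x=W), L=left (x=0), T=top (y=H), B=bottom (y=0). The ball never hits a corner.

Final position: (3,0)
Wall sequence: RLRB

1. t=2 → R at (8,7); v=(-3,-1)
2. t=8/3 → L at (0,13/3); v=(3,-1)
3. t=8/3 → R at (8,5/3); v=(-3,-1)
4. t=5/3 → B at (3,0); v=(-3,1)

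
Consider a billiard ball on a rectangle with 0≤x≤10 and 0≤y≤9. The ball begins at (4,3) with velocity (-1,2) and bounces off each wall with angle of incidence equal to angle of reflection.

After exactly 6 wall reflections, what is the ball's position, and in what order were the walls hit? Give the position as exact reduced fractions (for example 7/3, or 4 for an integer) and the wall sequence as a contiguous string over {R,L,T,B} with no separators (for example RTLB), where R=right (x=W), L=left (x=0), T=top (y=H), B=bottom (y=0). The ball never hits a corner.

1. t=3 → T at (1,9); v=(-1,-2)
2. t=1 → L at (0,7); v=(1,-2)
3. t=7/2 → B at (7/2,0); v=(1,2)
4. t=9/2 → T at (8,9); v=(1,-2)
5. t=2 → R at (10,5); v=(-1,-2)
6. t=5/2 → B at (15/2,0); v=(-1,2)

Final position: (15/2,0)
Wall sequence: TLBTRB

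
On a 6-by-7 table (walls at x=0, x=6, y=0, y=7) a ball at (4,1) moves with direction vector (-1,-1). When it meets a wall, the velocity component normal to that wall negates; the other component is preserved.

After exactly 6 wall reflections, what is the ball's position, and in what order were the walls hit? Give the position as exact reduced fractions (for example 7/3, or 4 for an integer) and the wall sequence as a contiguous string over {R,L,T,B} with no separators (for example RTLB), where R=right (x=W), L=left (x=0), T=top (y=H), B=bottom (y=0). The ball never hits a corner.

Final position: (0,1)
Wall sequence: BLTRBL

1. t=1 → B at (3,0); v=(-1,1)
2. t=3 → L at (0,3); v=(1,1)
3. t=4 → T at (4,7); v=(1,-1)
4. t=2 → R at (6,5); v=(-1,-1)
5. t=5 → B at (1,0); v=(-1,1)
6. t=1 → L at (0,1); v=(1,1)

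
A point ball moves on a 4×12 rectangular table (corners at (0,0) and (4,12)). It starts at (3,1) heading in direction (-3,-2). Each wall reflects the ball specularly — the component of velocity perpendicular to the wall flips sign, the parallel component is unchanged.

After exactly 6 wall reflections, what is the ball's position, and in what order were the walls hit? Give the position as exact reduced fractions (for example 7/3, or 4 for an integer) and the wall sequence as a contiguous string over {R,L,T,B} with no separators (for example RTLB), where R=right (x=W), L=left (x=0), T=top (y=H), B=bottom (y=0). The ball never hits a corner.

1. t=1/2 → B at (3/2,0); v=(-3,2)
2. t=1/2 → L at (0,1); v=(3,2)
3. t=4/3 → R at (4,11/3); v=(-3,2)
4. t=4/3 → L at (0,19/3); v=(3,2)
5. t=4/3 → R at (4,9); v=(-3,2)
6. t=4/3 → L at (0,35/3); v=(3,2)

Final position: (0,35/3)
Wall sequence: BLRLRL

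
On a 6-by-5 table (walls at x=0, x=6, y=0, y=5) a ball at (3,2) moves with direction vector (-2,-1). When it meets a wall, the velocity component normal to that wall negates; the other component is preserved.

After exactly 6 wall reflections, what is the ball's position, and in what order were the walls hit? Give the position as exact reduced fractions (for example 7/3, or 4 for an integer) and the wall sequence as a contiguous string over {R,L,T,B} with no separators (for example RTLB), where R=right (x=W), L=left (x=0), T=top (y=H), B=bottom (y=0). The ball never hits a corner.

Final position: (6,3/2)
Wall sequence: LBRTLR

1. t=3/2 → L at (0,1/2); v=(2,-1)
2. t=1/2 → B at (1,0); v=(2,1)
3. t=5/2 → R at (6,5/2); v=(-2,1)
4. t=5/2 → T at (1,5); v=(-2,-1)
5. t=1/2 → L at (0,9/2); v=(2,-1)
6. t=3 → R at (6,3/2); v=(-2,-1)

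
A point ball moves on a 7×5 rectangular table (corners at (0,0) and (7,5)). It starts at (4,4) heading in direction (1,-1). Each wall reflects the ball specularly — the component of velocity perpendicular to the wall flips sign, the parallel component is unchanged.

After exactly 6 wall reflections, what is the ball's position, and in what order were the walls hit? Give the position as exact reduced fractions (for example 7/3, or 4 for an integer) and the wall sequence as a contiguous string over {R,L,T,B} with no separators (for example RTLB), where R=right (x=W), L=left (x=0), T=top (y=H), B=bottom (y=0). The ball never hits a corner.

Final position: (7,3)
Wall sequence: RBTLBR

1. t=3 → R at (7,1); v=(-1,-1)
2. t=1 → B at (6,0); v=(-1,1)
3. t=5 → T at (1,5); v=(-1,-1)
4. t=1 → L at (0,4); v=(1,-1)
5. t=4 → B at (4,0); v=(1,1)
6. t=3 → R at (7,3); v=(-1,1)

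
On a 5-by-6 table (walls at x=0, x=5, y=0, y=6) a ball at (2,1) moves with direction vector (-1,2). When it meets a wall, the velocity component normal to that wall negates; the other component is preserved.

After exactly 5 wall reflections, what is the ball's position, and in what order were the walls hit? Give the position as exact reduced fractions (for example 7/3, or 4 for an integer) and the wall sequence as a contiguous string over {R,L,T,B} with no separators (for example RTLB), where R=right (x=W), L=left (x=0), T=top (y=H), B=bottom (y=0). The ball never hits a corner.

1. t=2 → L at (0,5); v=(1,2)
2. t=1/2 → T at (1/2,6); v=(1,-2)
3. t=3 → B at (7/2,0); v=(1,2)
4. t=3/2 → R at (5,3); v=(-1,2)
5. t=3/2 → T at (7/2,6); v=(-1,-2)

Final position: (7/2,6)
Wall sequence: LTBRT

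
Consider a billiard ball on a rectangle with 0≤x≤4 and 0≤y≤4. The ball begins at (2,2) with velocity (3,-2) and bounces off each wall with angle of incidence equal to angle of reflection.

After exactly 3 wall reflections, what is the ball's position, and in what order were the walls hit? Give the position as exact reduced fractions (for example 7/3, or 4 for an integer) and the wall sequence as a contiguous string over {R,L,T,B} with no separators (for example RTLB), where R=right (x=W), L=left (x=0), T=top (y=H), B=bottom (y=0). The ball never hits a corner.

1. t=2/3 → R at (4,2/3); v=(-3,-2)
2. t=1/3 → B at (3,0); v=(-3,2)
3. t=1 → L at (0,2); v=(3,2)

Final position: (0,2)
Wall sequence: RBL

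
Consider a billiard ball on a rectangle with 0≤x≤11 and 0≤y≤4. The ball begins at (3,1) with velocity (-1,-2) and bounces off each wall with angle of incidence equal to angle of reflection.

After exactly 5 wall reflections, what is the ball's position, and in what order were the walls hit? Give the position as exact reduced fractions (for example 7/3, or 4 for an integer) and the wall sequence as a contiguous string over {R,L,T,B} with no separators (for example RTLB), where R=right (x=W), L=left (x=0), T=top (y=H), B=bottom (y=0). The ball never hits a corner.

1. t=1/2 → B at (5/2,0); v=(-1,2)
2. t=2 → T at (1/2,4); v=(-1,-2)
3. t=1/2 → L at (0,3); v=(1,-2)
4. t=3/2 → B at (3/2,0); v=(1,2)
5. t=2 → T at (7/2,4); v=(1,-2)

Final position: (7/2,4)
Wall sequence: BTLBT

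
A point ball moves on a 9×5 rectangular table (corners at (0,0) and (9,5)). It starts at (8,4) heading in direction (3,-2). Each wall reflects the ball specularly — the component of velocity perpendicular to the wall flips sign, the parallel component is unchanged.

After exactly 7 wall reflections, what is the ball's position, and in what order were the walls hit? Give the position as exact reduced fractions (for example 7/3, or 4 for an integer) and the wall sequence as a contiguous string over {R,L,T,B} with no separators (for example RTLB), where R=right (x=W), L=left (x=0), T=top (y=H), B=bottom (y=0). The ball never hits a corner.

Final position: (0,14/3)
Wall sequence: RBLTRBL

1. t=1/3 → R at (9,10/3); v=(-3,-2)
2. t=5/3 → B at (4,0); v=(-3,2)
3. t=4/3 → L at (0,8/3); v=(3,2)
4. t=7/6 → T at (7/2,5); v=(3,-2)
5. t=11/6 → R at (9,4/3); v=(-3,-2)
6. t=2/3 → B at (7,0); v=(-3,2)
7. t=7/3 → L at (0,14/3); v=(3,2)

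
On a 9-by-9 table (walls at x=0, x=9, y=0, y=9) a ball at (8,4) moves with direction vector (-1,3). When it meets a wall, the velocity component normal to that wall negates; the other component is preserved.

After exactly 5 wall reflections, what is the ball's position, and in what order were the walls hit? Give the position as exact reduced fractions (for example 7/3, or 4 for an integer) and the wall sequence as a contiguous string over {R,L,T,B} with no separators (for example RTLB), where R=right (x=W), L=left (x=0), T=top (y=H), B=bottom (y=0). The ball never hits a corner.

Final position: (8/3,0)
Wall sequence: TBTLB

1. t=5/3 → T at (19/3,9); v=(-1,-3)
2. t=3 → B at (10/3,0); v=(-1,3)
3. t=3 → T at (1/3,9); v=(-1,-3)
4. t=1/3 → L at (0,8); v=(1,-3)
5. t=8/3 → B at (8/3,0); v=(1,3)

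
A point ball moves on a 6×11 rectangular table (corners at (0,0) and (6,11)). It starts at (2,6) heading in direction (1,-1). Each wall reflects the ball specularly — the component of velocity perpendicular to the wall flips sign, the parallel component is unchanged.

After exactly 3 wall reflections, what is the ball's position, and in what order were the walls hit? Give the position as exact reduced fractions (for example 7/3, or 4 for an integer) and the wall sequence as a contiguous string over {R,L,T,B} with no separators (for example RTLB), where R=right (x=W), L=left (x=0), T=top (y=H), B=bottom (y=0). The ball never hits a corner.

Final position: (0,4)
Wall sequence: RBL

1. t=4 → R at (6,2); v=(-1,-1)
2. t=2 → B at (4,0); v=(-1,1)
3. t=4 → L at (0,4); v=(1,1)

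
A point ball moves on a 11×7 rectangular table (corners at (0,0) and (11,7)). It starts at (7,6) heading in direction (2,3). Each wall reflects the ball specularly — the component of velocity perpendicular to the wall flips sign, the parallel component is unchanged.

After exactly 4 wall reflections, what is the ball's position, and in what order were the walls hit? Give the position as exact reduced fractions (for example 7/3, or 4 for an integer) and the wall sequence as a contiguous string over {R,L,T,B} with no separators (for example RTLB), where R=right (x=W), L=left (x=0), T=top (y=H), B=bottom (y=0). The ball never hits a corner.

Final position: (5,7)
Wall sequence: TRBT

1. t=1/3 → T at (23/3,7); v=(2,-3)
2. t=5/3 → R at (11,2); v=(-2,-3)
3. t=2/3 → B at (29/3,0); v=(-2,3)
4. t=7/3 → T at (5,7); v=(-2,-3)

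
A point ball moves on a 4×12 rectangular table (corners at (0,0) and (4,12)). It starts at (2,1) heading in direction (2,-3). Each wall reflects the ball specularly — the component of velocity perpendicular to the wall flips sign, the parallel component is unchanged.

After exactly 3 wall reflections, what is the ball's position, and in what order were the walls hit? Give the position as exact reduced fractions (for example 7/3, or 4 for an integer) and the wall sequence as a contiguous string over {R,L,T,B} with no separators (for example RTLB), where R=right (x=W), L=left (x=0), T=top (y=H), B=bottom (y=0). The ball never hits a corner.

1. t=1/3 → B at (8/3,0); v=(2,3)
2. t=2/3 → R at (4,2); v=(-2,3)
3. t=2 → L at (0,8); v=(2,3)

Final position: (0,8)
Wall sequence: BRL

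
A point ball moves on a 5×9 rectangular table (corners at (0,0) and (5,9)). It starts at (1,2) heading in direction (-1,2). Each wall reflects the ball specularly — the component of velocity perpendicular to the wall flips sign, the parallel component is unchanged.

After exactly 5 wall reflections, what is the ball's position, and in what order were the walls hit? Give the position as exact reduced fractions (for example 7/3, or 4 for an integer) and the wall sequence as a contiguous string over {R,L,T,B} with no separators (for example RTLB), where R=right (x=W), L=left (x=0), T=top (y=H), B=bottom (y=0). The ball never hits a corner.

1. t=1 → L at (0,4); v=(1,2)
2. t=5/2 → T at (5/2,9); v=(1,-2)
3. t=5/2 → R at (5,4); v=(-1,-2)
4. t=2 → B at (3,0); v=(-1,2)
5. t=3 → L at (0,6); v=(1,2)

Final position: (0,6)
Wall sequence: LTRBL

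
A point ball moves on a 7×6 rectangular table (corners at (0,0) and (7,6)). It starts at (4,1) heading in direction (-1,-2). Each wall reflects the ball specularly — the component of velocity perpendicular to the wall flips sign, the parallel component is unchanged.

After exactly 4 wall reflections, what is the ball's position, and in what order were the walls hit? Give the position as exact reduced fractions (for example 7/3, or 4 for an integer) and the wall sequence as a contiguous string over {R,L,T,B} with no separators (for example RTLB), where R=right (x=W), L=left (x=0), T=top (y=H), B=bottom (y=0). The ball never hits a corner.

Final position: (5/2,0)
Wall sequence: BTLB

1. t=1/2 → B at (7/2,0); v=(-1,2)
2. t=3 → T at (1/2,6); v=(-1,-2)
3. t=1/2 → L at (0,5); v=(1,-2)
4. t=5/2 → B at (5/2,0); v=(1,2)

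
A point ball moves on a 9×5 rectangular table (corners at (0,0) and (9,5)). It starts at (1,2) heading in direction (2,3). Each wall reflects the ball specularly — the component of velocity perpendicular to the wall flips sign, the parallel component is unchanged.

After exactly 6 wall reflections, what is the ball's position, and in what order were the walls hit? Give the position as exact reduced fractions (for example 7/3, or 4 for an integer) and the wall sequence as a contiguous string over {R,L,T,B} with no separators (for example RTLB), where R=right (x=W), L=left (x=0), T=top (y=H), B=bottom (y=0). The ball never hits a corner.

Final position: (5/3,5)
Wall sequence: TBRTBT

1. t=1 → T at (3,5); v=(2,-3)
2. t=5/3 → B at (19/3,0); v=(2,3)
3. t=4/3 → R at (9,4); v=(-2,3)
4. t=1/3 → T at (25/3,5); v=(-2,-3)
5. t=5/3 → B at (5,0); v=(-2,3)
6. t=5/3 → T at (5/3,5); v=(-2,-3)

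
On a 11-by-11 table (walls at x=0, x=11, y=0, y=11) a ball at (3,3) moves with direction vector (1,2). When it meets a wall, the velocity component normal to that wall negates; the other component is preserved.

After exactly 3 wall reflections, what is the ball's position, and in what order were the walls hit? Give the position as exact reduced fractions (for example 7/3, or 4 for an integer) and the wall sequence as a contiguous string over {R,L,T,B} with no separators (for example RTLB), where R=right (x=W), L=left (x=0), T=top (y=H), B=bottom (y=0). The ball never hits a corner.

1. t=4 → T at (7,11); v=(1,-2)
2. t=4 → R at (11,3); v=(-1,-2)
3. t=3/2 → B at (19/2,0); v=(-1,2)

Final position: (19/2,0)
Wall sequence: TRB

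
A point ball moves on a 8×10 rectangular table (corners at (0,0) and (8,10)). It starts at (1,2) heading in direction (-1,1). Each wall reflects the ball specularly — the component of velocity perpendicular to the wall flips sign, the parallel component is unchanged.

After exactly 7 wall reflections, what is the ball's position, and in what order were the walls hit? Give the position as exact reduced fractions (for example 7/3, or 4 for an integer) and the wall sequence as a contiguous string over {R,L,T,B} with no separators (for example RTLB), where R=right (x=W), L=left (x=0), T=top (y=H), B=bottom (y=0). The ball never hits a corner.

1. t=1 → L at (0,3); v=(1,1)
2. t=7 → T at (7,10); v=(1,-1)
3. t=1 → R at (8,9); v=(-1,-1)
4. t=8 → L at (0,1); v=(1,-1)
5. t=1 → B at (1,0); v=(1,1)
6. t=7 → R at (8,7); v=(-1,1)
7. t=3 → T at (5,10); v=(-1,-1)

Final position: (5,10)
Wall sequence: LTRLBRT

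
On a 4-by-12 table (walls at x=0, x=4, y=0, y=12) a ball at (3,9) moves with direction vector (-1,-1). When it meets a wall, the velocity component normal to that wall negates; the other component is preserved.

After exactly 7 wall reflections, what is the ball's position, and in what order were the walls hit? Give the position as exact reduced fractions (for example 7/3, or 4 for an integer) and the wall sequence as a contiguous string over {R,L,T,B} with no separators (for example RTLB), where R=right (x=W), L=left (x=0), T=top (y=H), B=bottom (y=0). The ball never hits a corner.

1. t=3 → L at (0,6); v=(1,-1)
2. t=4 → R at (4,2); v=(-1,-1)
3. t=2 → B at (2,0); v=(-1,1)
4. t=2 → L at (0,2); v=(1,1)
5. t=4 → R at (4,6); v=(-1,1)
6. t=4 → L at (0,10); v=(1,1)
7. t=2 → T at (2,12); v=(1,-1)

Final position: (2,12)
Wall sequence: LRBLRLT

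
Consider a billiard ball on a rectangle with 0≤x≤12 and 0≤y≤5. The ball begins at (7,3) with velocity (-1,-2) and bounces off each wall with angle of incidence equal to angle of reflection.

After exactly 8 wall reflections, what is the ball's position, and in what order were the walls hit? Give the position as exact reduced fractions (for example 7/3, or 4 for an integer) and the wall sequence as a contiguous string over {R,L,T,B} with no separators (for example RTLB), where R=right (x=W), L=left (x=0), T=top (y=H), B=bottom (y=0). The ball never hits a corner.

Final position: (19/2,0)
Wall sequence: BTBLTBTB

1. t=3/2 → B at (11/2,0); v=(-1,2)
2. t=5/2 → T at (3,5); v=(-1,-2)
3. t=5/2 → B at (1/2,0); v=(-1,2)
4. t=1/2 → L at (0,1); v=(1,2)
5. t=2 → T at (2,5); v=(1,-2)
6. t=5/2 → B at (9/2,0); v=(1,2)
7. t=5/2 → T at (7,5); v=(1,-2)
8. t=5/2 → B at (19/2,0); v=(1,2)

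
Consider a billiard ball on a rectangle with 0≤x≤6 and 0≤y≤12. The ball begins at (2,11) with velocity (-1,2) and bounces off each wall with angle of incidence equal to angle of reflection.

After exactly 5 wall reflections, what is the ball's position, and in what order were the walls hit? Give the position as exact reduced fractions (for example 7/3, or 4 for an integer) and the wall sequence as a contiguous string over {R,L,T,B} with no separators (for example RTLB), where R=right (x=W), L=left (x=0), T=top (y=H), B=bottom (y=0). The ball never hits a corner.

1. t=1/2 → T at (3/2,12); v=(-1,-2)
2. t=3/2 → L at (0,9); v=(1,-2)
3. t=9/2 → B at (9/2,0); v=(1,2)
4. t=3/2 → R at (6,3); v=(-1,2)
5. t=9/2 → T at (3/2,12); v=(-1,-2)

Final position: (3/2,12)
Wall sequence: TLBRT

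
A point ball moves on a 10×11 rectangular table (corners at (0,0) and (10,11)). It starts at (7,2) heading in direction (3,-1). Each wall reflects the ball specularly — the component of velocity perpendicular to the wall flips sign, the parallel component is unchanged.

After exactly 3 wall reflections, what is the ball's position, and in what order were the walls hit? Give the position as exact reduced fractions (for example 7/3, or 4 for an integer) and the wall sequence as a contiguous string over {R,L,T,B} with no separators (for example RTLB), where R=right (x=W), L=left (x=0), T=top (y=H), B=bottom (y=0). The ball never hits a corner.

Final position: (0,7/3)
Wall sequence: RBL

1. t=1 → R at (10,1); v=(-3,-1)
2. t=1 → B at (7,0); v=(-3,1)
3. t=7/3 → L at (0,7/3); v=(3,1)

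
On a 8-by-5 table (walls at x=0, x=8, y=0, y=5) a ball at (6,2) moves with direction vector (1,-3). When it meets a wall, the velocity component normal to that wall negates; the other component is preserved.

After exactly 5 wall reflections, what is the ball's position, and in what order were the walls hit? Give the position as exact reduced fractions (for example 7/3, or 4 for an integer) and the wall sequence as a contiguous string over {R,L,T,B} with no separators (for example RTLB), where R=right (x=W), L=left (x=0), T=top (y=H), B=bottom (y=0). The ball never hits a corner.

1. t=2/3 → B at (20/3,0); v=(1,3)
2. t=4/3 → R at (8,4); v=(-1,3)
3. t=1/3 → T at (23/3,5); v=(-1,-3)
4. t=5/3 → B at (6,0); v=(-1,3)
5. t=5/3 → T at (13/3,5); v=(-1,-3)

Final position: (13/3,5)
Wall sequence: BRTBT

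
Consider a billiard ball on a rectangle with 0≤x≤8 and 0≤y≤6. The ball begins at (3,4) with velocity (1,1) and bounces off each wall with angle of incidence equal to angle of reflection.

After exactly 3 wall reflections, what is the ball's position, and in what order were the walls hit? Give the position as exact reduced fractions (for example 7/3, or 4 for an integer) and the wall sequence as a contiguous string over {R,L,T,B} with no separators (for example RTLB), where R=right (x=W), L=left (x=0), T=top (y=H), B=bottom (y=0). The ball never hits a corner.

Final position: (5,0)
Wall sequence: TRB

1. t=2 → T at (5,6); v=(1,-1)
2. t=3 → R at (8,3); v=(-1,-1)
3. t=3 → B at (5,0); v=(-1,1)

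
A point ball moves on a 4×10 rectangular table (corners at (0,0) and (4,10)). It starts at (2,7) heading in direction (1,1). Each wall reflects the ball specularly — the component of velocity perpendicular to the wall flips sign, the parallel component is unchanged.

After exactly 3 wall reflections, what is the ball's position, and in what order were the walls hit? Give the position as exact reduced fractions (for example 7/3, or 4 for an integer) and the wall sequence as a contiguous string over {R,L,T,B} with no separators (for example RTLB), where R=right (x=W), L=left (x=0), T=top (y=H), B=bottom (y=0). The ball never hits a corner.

1. t=2 → R at (4,9); v=(-1,1)
2. t=1 → T at (3,10); v=(-1,-1)
3. t=3 → L at (0,7); v=(1,-1)

Final position: (0,7)
Wall sequence: RTL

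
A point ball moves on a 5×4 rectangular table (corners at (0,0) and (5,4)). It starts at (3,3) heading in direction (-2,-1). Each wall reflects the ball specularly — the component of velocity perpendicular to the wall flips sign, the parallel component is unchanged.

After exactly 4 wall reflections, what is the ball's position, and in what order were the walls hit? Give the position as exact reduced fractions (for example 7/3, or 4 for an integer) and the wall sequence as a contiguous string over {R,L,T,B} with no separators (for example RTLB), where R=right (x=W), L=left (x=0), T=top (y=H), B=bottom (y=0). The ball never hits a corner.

Final position: (0,7/2)
Wall sequence: LBRL

1. t=3/2 → L at (0,3/2); v=(2,-1)
2. t=3/2 → B at (3,0); v=(2,1)
3. t=1 → R at (5,1); v=(-2,1)
4. t=5/2 → L at (0,7/2); v=(2,1)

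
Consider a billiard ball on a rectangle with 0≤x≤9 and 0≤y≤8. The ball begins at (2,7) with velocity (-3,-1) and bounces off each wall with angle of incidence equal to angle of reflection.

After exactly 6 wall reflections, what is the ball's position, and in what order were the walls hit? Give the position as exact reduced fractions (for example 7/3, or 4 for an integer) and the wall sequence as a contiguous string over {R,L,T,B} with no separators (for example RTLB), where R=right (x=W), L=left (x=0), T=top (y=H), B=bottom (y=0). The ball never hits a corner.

Final position: (0,17/3)
Wall sequence: LRLBRL

1. t=2/3 → L at (0,19/3); v=(3,-1)
2. t=3 → R at (9,10/3); v=(-3,-1)
3. t=3 → L at (0,1/3); v=(3,-1)
4. t=1/3 → B at (1,0); v=(3,1)
5. t=8/3 → R at (9,8/3); v=(-3,1)
6. t=3 → L at (0,17/3); v=(3,1)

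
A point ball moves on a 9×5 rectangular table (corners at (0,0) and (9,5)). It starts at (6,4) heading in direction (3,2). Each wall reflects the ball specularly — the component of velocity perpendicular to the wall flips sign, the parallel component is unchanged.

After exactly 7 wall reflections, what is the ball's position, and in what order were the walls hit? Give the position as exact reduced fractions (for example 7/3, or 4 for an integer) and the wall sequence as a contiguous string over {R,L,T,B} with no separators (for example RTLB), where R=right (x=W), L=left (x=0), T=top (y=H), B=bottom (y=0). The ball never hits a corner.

Final position: (6,0)
Wall sequence: TRBLTRB

1. t=1/2 → T at (15/2,5); v=(3,-2)
2. t=1/2 → R at (9,4); v=(-3,-2)
3. t=2 → B at (3,0); v=(-3,2)
4. t=1 → L at (0,2); v=(3,2)
5. t=3/2 → T at (9/2,5); v=(3,-2)
6. t=3/2 → R at (9,2); v=(-3,-2)
7. t=1 → B at (6,0); v=(-3,2)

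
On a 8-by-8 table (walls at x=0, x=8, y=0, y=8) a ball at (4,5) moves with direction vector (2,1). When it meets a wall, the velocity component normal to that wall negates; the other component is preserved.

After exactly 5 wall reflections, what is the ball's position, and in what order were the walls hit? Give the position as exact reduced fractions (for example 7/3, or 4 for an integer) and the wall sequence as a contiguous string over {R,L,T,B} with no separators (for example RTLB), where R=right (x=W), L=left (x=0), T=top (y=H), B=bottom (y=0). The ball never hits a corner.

1. t=2 → R at (8,7); v=(-2,1)
2. t=1 → T at (6,8); v=(-2,-1)
3. t=3 → L at (0,5); v=(2,-1)
4. t=4 → R at (8,1); v=(-2,-1)
5. t=1 → B at (6,0); v=(-2,1)

Final position: (6,0)
Wall sequence: RTLRB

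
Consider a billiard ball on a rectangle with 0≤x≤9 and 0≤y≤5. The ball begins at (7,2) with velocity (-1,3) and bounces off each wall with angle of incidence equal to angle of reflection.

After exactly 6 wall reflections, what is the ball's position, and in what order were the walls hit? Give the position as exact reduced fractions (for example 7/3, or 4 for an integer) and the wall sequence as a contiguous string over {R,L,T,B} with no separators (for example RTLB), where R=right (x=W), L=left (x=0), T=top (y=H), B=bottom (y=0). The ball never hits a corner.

1. t=1 → T at (6,5); v=(-1,-3)
2. t=5/3 → B at (13/3,0); v=(-1,3)
3. t=5/3 → T at (8/3,5); v=(-1,-3)
4. t=5/3 → B at (1,0); v=(-1,3)
5. t=1 → L at (0,3); v=(1,3)
6. t=2/3 → T at (2/3,5); v=(1,-3)

Final position: (2/3,5)
Wall sequence: TBTBLT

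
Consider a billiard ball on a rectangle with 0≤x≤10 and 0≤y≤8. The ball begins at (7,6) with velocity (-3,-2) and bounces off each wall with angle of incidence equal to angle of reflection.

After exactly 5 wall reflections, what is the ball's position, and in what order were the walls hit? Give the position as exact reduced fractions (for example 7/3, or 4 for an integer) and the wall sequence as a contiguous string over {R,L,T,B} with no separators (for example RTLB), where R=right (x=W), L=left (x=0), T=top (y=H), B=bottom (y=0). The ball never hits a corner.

Final position: (0,4)
Wall sequence: LBRTL

1. t=7/3 → L at (0,4/3); v=(3,-2)
2. t=2/3 → B at (2,0); v=(3,2)
3. t=8/3 → R at (10,16/3); v=(-3,2)
4. t=4/3 → T at (6,8); v=(-3,-2)
5. t=2 → L at (0,4); v=(3,-2)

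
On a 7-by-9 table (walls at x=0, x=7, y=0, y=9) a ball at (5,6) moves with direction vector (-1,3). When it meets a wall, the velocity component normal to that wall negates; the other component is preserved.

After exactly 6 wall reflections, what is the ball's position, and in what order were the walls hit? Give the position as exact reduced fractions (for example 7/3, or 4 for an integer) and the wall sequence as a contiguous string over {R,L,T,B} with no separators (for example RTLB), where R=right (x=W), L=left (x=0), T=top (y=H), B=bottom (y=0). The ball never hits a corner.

1. t=1 → T at (4,9); v=(-1,-3)
2. t=3 → B at (1,0); v=(-1,3)
3. t=1 → L at (0,3); v=(1,3)
4. t=2 → T at (2,9); v=(1,-3)
5. t=3 → B at (5,0); v=(1,3)
6. t=2 → R at (7,6); v=(-1,3)

Final position: (7,6)
Wall sequence: TBLTBR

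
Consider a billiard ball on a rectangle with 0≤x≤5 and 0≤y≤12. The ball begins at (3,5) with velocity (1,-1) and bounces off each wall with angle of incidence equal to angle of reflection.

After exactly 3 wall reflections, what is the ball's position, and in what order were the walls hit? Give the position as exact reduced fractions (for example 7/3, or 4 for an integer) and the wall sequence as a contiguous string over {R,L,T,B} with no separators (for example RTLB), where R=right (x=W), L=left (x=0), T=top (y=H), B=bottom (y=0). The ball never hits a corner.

1. t=2 → R at (5,3); v=(-1,-1)
2. t=3 → B at (2,0); v=(-1,1)
3. t=2 → L at (0,2); v=(1,1)

Final position: (0,2)
Wall sequence: RBL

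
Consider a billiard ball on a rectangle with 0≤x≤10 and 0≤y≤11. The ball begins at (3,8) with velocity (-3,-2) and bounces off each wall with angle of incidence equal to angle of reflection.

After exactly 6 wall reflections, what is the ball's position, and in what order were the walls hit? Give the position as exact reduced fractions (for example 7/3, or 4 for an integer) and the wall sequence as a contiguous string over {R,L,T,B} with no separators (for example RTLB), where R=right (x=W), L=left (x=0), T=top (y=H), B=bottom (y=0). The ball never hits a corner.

1. t=1 → L at (0,6); v=(3,-2)
2. t=3 → B at (9,0); v=(3,2)
3. t=1/3 → R at (10,2/3); v=(-3,2)
4. t=10/3 → L at (0,22/3); v=(3,2)
5. t=11/6 → T at (11/2,11); v=(3,-2)
6. t=3/2 → R at (10,8); v=(-3,-2)

Final position: (10,8)
Wall sequence: LBRLTR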